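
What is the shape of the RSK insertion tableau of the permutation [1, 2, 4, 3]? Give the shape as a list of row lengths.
[3, 1]

Row-insert each entry into an empty tableau.

After inserting 1: P = [[1]].
After inserting 2: P = [[1, 2]].
After inserting 4: P = [[1, 2, 4]].
After inserting 3: P = [[1, 2, 3], [4]].

The final insertion tableau P = [[1, 2, 3], [4]] has shape [3, 1].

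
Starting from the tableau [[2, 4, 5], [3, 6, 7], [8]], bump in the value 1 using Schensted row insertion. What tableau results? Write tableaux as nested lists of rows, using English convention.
In row 1, 1 replaces 2 (the leftmost entry greater than 1); 2 is bumped to row 2. In row 2, 2 replaces 3 (the leftmost entry greater than 2); 3 is bumped to row 3. In row 3, 3 replaces 8 (the leftmost entry greater than 3); 8 is bumped to row 4. 8 starts a new row 4. The new tableau is [[1, 4, 5], [2, 6, 7], [3], [8]].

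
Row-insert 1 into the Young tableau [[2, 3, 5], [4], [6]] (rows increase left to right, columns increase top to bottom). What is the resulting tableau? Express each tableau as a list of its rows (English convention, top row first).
[[1, 3, 5], [2], [4], [6]]

In row 1, 1 replaces 2 (the leftmost entry greater than 1); 2 is bumped to row 2. In row 2, 2 replaces 4 (the leftmost entry greater than 2); 4 is bumped to row 3. In row 3, 4 replaces 6 (the leftmost entry greater than 4); 6 is bumped to row 4. 6 starts a new row 4. The new tableau is [[1, 3, 5], [2], [4], [6]].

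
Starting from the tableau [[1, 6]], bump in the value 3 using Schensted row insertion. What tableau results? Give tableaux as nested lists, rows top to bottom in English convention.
In row 1, 3 replaces 6 (the leftmost entry greater than 3); 6 is bumped to row 2. 6 starts a new row 2. The new tableau is [[1, 3], [6]].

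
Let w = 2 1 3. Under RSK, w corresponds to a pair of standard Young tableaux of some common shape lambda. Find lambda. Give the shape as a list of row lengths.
[2, 1]

Row-insert each entry into an empty tableau.

After inserting 2: P = [[2]].
After inserting 1: P = [[1], [2]].
After inserting 3: P = [[1, 3], [2]].

The final insertion tableau P = [[1, 3], [2]] has shape [2, 1].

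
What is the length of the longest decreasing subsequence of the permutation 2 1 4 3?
2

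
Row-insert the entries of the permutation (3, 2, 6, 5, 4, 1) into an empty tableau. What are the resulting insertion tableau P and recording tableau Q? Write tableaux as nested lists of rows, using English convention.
P = [[1, 4], [2, 5], [3], [6]], Q = [[1, 3], [2, 4], [5], [6]]

Insert each entry of the permutation into P by Schensted row insertion, recording in Q the position of each new cell.

Insert 3: appended to row 1. P = [[3]].
Insert 2: 2 bumps 3 from row 1; 3 starts row 2. P = [[2], [3]].
Insert 6: appended to row 1. P = [[2, 6], [3]].
Insert 5: 5 bumps 6 from row 1; 6 appends to row 2. P = [[2, 5], [3, 6]].
Insert 4: 4 bumps 5 from row 1; 5 bumps 6 from row 2; 6 starts row 3. P = [[2, 4], [3, 5], [6]].
Insert 1: 1 bumps 2 from row 1; 2 bumps 3 from row 2; 3 bumps 6 from row 3; 6 starts row 4. P = [[1, 4], [2, 5], [3], [6]].

So P = [[1, 4], [2, 5], [3], [6]], Q = [[1, 3], [2, 4], [5], [6]].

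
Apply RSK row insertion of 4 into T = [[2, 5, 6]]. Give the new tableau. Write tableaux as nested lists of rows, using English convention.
In row 1, 4 replaces 5 (the leftmost entry greater than 4); 5 is bumped to row 2. 5 starts a new row 2. The new tableau is [[2, 4, 6], [5]].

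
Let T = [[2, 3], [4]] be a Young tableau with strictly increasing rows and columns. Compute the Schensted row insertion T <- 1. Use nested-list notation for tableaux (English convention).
[[1, 3], [2], [4]]

In row 1, 1 replaces 2 (the leftmost entry greater than 1); 2 is bumped to row 2. In row 2, 2 replaces 4 (the leftmost entry greater than 2); 4 is bumped to row 3. 4 starts a new row 3. The new tableau is [[1, 3], [2], [4]].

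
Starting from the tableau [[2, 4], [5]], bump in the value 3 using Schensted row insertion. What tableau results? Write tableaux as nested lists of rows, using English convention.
In row 1, 3 replaces 4 (the leftmost entry greater than 3); 4 is bumped to row 2. In row 2, 4 replaces 5 (the leftmost entry greater than 4); 5 is bumped to row 3. 5 starts a new row 3. The new tableau is [[2, 3], [4], [5]].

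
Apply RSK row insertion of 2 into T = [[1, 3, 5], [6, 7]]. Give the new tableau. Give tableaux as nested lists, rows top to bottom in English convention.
[[1, 2, 5], [3, 7], [6]]

In row 1, 2 replaces 3 (the leftmost entry greater than 2); 3 is bumped to row 2. In row 2, 3 replaces 6 (the leftmost entry greater than 3); 6 is bumped to row 3. 6 starts a new row 3. The new tableau is [[1, 2, 5], [3, 7], [6]].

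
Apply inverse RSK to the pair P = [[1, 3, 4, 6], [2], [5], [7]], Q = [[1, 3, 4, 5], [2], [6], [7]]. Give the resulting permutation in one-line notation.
7 2 3 5 6 4 1

Reverse RSK: for i = n, n-1, ..., 1, locate i in Q, remove the corresponding corner cell from P, and reverse-bump its entry up through P; the value ejected from row 1 is w(i).

So w = 7 2 3 5 6 4 1.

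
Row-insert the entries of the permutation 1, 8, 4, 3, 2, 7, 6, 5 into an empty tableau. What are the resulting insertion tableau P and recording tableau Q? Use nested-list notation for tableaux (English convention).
Insert each entry of the permutation into P by Schensted row insertion, recording in Q the position of each new cell.

Insert 1: appended to row 1. P = [[1]], Q = [[1]].
Insert 8: appended to row 1. P = [[1, 8]], Q = [[1, 2]].
Insert 4: 4 bumps 8 from row 1; 8 starts row 2. P = [[1, 4], [8]], Q = [[1, 2], [3]].
Insert 3: 3 bumps 4 from row 1; 4 bumps 8 from row 2; 8 starts row 3. P = [[1, 3], [4], [8]], Q = [[1, 2], [3], [4]].
Insert 2: 2 bumps 3 from row 1; 3 bumps 4 from row 2; 4 bumps 8 from row 3; 8 starts row 4. P = [[1, 2], [3], [4], [8]], Q = [[1, 2], [3], [4], [5]].
Insert 7: appended to row 1. P = [[1, 2, 7], [3], [4], [8]], Q = [[1, 2, 6], [3], [4], [5]].
Insert 6: 6 bumps 7 from row 1; 7 appends to row 2. P = [[1, 2, 6], [3, 7], [4], [8]], Q = [[1, 2, 6], [3, 7], [4], [5]].
Insert 5: 5 bumps 6 from row 1; 6 bumps 7 from row 2; 7 appends to row 3. P = [[1, 2, 5], [3, 6], [4, 7], [8]], Q = [[1, 2, 6], [3, 7], [4, 8], [5]].

So P = [[1, 2, 5], [3, 6], [4, 7], [8]], Q = [[1, 2, 6], [3, 7], [4, 8], [5]].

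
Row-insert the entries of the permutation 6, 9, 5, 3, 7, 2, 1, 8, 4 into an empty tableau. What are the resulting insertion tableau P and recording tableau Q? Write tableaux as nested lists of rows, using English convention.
P = [[1, 4, 8], [2, 7], [3, 9], [5], [6]], Q = [[1, 2, 8], [3, 5], [4, 9], [6], [7]]

Insert each entry of the permutation into P by Schensted row insertion, recording in Q the position of each new cell.

Insert 6: appended to row 1. P = [[6]].
Insert 9: appended to row 1. P = [[6, 9]].
Insert 5: 5 bumps 6 from row 1; 6 starts row 2. P = [[5, 9], [6]].
Insert 3: 3 bumps 5 from row 1; 5 bumps 6 from row 2; 6 starts row 3. P = [[3, 9], [5], [6]].
Insert 7: 7 bumps 9 from row 1; 9 appends to row 2. P = [[3, 7], [5, 9], [6]].
Insert 2: 2 bumps 3 from row 1; 3 bumps 5 from row 2; 5 bumps 6 from row 3; 6 starts row 4. P = [[2, 7], [3, 9], [5], [6]].
Insert 1: 1 bumps 2 from row 1; 2 bumps 3 from row 2; 3 bumps 5 from row 3; 5 bumps 6 from row 4; 6 starts row 5. P = [[1, 7], [2, 9], [3], [5], [6]].
Insert 8: appended to row 1. P = [[1, 7, 8], [2, 9], [3], [5], [6]].
Insert 4: 4 bumps 7 from row 1; 7 bumps 9 from row 2; 9 appends to row 3. P = [[1, 4, 8], [2, 7], [3, 9], [5], [6]].

So P = [[1, 4, 8], [2, 7], [3, 9], [5], [6]], Q = [[1, 2, 8], [3, 5], [4, 9], [6], [7]].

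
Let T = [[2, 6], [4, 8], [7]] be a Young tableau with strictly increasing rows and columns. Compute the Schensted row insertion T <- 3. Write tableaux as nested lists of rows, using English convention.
In row 1, 3 replaces 6 (the leftmost entry greater than 3); 6 is bumped to row 2. In row 2, 6 replaces 8 (the leftmost entry greater than 6); 8 is bumped to row 3. 8 is appended to row 3. The new tableau is [[2, 3], [4, 6], [7, 8]].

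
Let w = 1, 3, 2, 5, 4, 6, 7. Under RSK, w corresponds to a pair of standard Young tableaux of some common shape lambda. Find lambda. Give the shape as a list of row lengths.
[5, 2]

RSK row insertion gives P = [[1, 2, 4, 6, 7], [3, 5]], which has shape [5, 2].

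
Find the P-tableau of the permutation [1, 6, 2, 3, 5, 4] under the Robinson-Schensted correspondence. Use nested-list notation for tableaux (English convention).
After inserting 1: P = [[1]].
After inserting 6: P = [[1, 6]].
After inserting 2: P = [[1, 2], [6]].
After inserting 3: P = [[1, 2, 3], [6]].
After inserting 5: P = [[1, 2, 3, 5], [6]].
After inserting 4: P = [[1, 2, 3, 4], [5], [6]].

So P = [[1, 2, 3, 4], [5], [6]].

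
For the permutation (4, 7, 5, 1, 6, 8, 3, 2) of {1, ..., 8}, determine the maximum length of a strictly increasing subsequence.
4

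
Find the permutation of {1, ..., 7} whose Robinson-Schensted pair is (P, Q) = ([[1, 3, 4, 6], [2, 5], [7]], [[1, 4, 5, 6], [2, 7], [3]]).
Reverse the RSK construction: for i from n down to 1, find the cell of Q containing i, remove the entry at that cell from P, and reverse-bump it up through P; the value ejected from row 1 is w(i).

Step i=7: Q has 7 at row 2, column 2; remove 5 from row 2 of P and reverse-bump: 5 enters row 1 and ejects 4. So w(7) = 4. P is now [[1, 3, 5, 6], [2], [7]].
Step i=6: Q has 6 at row 1, column 4; remove that cell from P, ejecting 6. So w(6) = 6. P is now [[1, 3, 5], [2], [7]].
Step i=5: Q has 5 at row 1, column 3; remove that cell from P, ejecting 5. So w(5) = 5. P is now [[1, 3], [2], [7]].
Step i=4: Q has 4 at row 1, column 2; remove that cell from P, ejecting 3. So w(4) = 3. P is now [[1], [2], [7]].
Step i=3: Q has 3 at row 3, column 1; remove 7 from row 3 of P and reverse-bump: 7 enters row 2 and ejects 2; 2 enters row 1 and ejects 1. So w(3) = 1. P is now [[2], [7]].
Step i=2: Q has 2 at row 2, column 1; remove 7 from row 2 of P and reverse-bump: 7 enters row 1 and ejects 2. So w(2) = 2. P is now [[7]].
Step i=1: Q has 1 at row 1, column 1; remove that cell from P, ejecting 7. So w(1) = 7. P is now [].

So w = 7 2 1 3 5 6 4.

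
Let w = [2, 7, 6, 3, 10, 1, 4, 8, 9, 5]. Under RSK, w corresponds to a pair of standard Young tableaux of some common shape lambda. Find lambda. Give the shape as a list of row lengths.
[5, 2, 2, 1]

RSK row insertion gives P = [[1, 3, 4, 5, 9], [2, 8], [6, 10], [7]], which has shape [5, 2, 2, 1].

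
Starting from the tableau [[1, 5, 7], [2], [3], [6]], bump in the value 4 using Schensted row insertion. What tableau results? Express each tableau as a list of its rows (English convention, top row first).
In row 1, 4 replaces 5 (the leftmost entry greater than 4); 5 is bumped to row 2. 5 is appended to row 2. The new tableau is [[1, 4, 7], [2, 5], [3], [6]].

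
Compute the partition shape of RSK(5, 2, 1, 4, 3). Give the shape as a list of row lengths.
Row-insert each entry into an empty tableau.

After inserting 5: P = [[5]].
After inserting 2: P = [[2], [5]].
After inserting 1: P = [[1], [2], [5]].
After inserting 4: P = [[1, 4], [2], [5]].
After inserting 3: P = [[1, 3], [2, 4], [5]].

The final insertion tableau P = [[1, 3], [2, 4], [5]] has shape [2, 2, 1].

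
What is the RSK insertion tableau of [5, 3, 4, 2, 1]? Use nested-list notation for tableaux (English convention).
Insert 5: appended to row 1. P = [[5]].
Insert 3: 3 bumps 5 from row 1; 5 starts row 2. P = [[3], [5]].
Insert 4: appended to row 1. P = [[3, 4], [5]].
Insert 2: 2 bumps 3 from row 1; 3 bumps 5 from row 2; 5 starts row 3. P = [[2, 4], [3], [5]].
Insert 1: 1 bumps 2 from row 1; 2 bumps 3 from row 2; 3 bumps 5 from row 3; 5 starts row 4. P = [[1, 4], [2], [3], [5]].

So P = [[1, 4], [2], [3], [5]].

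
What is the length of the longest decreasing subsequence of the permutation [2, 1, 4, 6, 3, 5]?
2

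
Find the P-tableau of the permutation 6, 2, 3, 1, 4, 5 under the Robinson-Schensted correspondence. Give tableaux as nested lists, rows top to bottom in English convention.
Insert 6: appended to row 1. P = [[6]].
Insert 2: 2 bumps 6 from row 1; 6 starts row 2. P = [[2], [6]].
Insert 3: appended to row 1. P = [[2, 3], [6]].
Insert 1: 1 bumps 2 from row 1; 2 bumps 6 from row 2; 6 starts row 3. P = [[1, 3], [2], [6]].
Insert 4: appended to row 1. P = [[1, 3, 4], [2], [6]].
Insert 5: appended to row 1. P = [[1, 3, 4, 5], [2], [6]].

So P = [[1, 3, 4, 5], [2], [6]].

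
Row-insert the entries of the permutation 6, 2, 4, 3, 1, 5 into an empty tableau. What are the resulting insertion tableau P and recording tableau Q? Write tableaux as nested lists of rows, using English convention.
P = [[1, 3, 5], [2], [4], [6]], Q = [[1, 3, 6], [2], [4], [5]]

Insert each entry of the permutation into P by Schensted row insertion, recording in Q the position of each new cell.

Insert 6: appended to row 1. P = [[6]], Q = [[1]].
Insert 2: 2 bumps 6 from row 1; 6 starts row 2. P = [[2], [6]], Q = [[1], [2]].
Insert 4: appended to row 1. P = [[2, 4], [6]], Q = [[1, 3], [2]].
Insert 3: 3 bumps 4 from row 1; 4 bumps 6 from row 2; 6 starts row 3. P = [[2, 3], [4], [6]], Q = [[1, 3], [2], [4]].
Insert 1: 1 bumps 2 from row 1; 2 bumps 4 from row 2; 4 bumps 6 from row 3; 6 starts row 4. P = [[1, 3], [2], [4], [6]], Q = [[1, 3], [2], [4], [5]].
Insert 5: appended to row 1. P = [[1, 3, 5], [2], [4], [6]], Q = [[1, 3, 6], [2], [4], [5]].

So P = [[1, 3, 5], [2], [4], [6]], Q = [[1, 3, 6], [2], [4], [5]].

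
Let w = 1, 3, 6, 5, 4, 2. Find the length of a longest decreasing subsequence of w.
4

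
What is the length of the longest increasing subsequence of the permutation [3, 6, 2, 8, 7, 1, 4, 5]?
3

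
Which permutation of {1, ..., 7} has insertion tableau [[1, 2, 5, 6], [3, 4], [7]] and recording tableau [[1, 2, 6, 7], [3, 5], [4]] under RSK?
3 7 4 1 2 5 6

Reverse the RSK construction: for i from n down to 1, find the cell of Q containing i, remove the entry at that cell from P, and reverse-bump it up through P; the value ejected from row 1 is w(i).

Step i=7: Q has 7 at row 1, column 4; remove that cell from P, ejecting 6. So w(7) = 6. P is now [[1, 2, 5], [3, 4], [7]].
Step i=6: Q has 6 at row 1, column 3; remove that cell from P, ejecting 5. So w(6) = 5. P is now [[1, 2], [3, 4], [7]].
Step i=5: Q has 5 at row 2, column 2; remove 4 from row 2 of P and reverse-bump: 4 enters row 1 and ejects 2. So w(5) = 2. P is now [[1, 4], [3], [7]].
Step i=4: Q has 4 at row 3, column 1; remove 7 from row 3 of P and reverse-bump: 7 enters row 2 and ejects 3; 3 enters row 1 and ejects 1. So w(4) = 1. P is now [[3, 4], [7]].
Step i=3: Q has 3 at row 2, column 1; remove 7 from row 2 of P and reverse-bump: 7 enters row 1 and ejects 4. So w(3) = 4. P is now [[3, 7]].
Step i=2: Q has 2 at row 1, column 2; remove that cell from P, ejecting 7. So w(2) = 7. P is now [[3]].
Step i=1: Q has 1 at row 1, column 1; remove that cell from P, ejecting 3. So w(1) = 3. P is now [].

So w = 3 7 4 1 2 5 6.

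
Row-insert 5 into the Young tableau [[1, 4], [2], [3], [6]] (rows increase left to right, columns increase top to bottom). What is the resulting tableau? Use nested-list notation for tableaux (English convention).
5 is larger than every entry of row 1, so it is appended to row 1. The new tableau is [[1, 4, 5], [2], [3], [6]].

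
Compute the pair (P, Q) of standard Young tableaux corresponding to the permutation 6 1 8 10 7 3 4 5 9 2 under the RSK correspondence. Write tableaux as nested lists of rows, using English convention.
P = [[1, 2, 4, 5, 9], [3, 7, 10], [6], [8]], Q = [[1, 3, 4, 8, 9], [2, 5, 7], [6], [10]]

Insert each entry of the permutation into P by Schensted row insertion, recording in Q the position of each new cell.

Insert 6: appended to row 1. P = [[6]].
Insert 1: 1 bumps 6 from row 1; 6 starts row 2. P = [[1], [6]].
Insert 8: appended to row 1. P = [[1, 8], [6]].
Insert 10: appended to row 1. P = [[1, 8, 10], [6]].
Insert 7: 7 bumps 8 from row 1; 8 appends to row 2. P = [[1, 7, 10], [6, 8]].
Insert 3: 3 bumps 7 from row 1; 7 bumps 8 from row 2; 8 starts row 3. P = [[1, 3, 10], [6, 7], [8]].
Insert 4: 4 bumps 10 from row 1; 10 appends to row 2. P = [[1, 3, 4], [6, 7, 10], [8]].
Insert 5: appended to row 1. P = [[1, 3, 4, 5], [6, 7, 10], [8]].
Insert 9: appended to row 1. P = [[1, 3, 4, 5, 9], [6, 7, 10], [8]].
Insert 2: 2 bumps 3 from row 1; 3 bumps 6 from row 2; 6 bumps 8 from row 3; 8 starts row 4. P = [[1, 2, 4, 5, 9], [3, 7, 10], [6], [8]].

So P = [[1, 2, 4, 5, 9], [3, 7, 10], [6], [8]], Q = [[1, 3, 4, 8, 9], [2, 5, 7], [6], [10]].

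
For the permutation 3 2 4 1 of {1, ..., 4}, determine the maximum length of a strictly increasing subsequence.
2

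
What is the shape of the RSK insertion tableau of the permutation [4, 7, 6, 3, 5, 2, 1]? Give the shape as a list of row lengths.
[2, 2, 1, 1, 1]

Row-insert each entry into an empty tableau.

After inserting 4: P = [[4]].
After inserting 7: P = [[4, 7]].
After inserting 6: P = [[4, 6], [7]].
After inserting 3: P = [[3, 6], [4], [7]].
After inserting 5: P = [[3, 5], [4, 6], [7]].
After inserting 2: P = [[2, 5], [3, 6], [4], [7]].
After inserting 1: P = [[1, 5], [2, 6], [3], [4], [7]].

The final insertion tableau P = [[1, 5], [2, 6], [3], [4], [7]] has shape [2, 2, 1, 1, 1].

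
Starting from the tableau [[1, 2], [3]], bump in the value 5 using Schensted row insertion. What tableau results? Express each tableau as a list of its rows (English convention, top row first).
[[1, 2, 5], [3]]

5 is larger than every entry of row 1, so it is appended to row 1. The new tableau is [[1, 2, 5], [3]].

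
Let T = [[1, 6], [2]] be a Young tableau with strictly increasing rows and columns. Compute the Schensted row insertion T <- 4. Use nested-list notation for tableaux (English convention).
In row 1, 4 replaces 6 (the leftmost entry greater than 4); 6 is bumped to row 2. 6 is appended to row 2. The new tableau is [[1, 4], [2, 6]].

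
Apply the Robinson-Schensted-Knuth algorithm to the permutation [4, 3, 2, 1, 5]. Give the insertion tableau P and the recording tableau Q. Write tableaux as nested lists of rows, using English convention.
P = [[1, 5], [2], [3], [4]], Q = [[1, 5], [2], [3], [4]]

Insert each entry of the permutation into P by Schensted row insertion, recording in Q the position of each new cell.

After inserting 4: P = [[4]].
After inserting 3: P = [[3], [4]].
After inserting 2: P = [[2], [3], [4]].
After inserting 1: P = [[1], [2], [3], [4]].
After inserting 5: P = [[1, 5], [2], [3], [4]].

So P = [[1, 5], [2], [3], [4]], Q = [[1, 5], [2], [3], [4]].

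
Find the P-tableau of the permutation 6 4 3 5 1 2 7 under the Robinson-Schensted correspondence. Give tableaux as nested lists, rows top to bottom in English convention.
Insert 6: appended to row 1. P = [[6]].
Insert 4: 4 bumps 6 from row 1; 6 starts row 2. P = [[4], [6]].
Insert 3: 3 bumps 4 from row 1; 4 bumps 6 from row 2; 6 starts row 3. P = [[3], [4], [6]].
Insert 5: appended to row 1. P = [[3, 5], [4], [6]].
Insert 1: 1 bumps 3 from row 1; 3 bumps 4 from row 2; 4 bumps 6 from row 3; 6 starts row 4. P = [[1, 5], [3], [4], [6]].
Insert 2: 2 bumps 5 from row 1; 5 appends to row 2. P = [[1, 2], [3, 5], [4], [6]].
Insert 7: appended to row 1. P = [[1, 2, 7], [3, 5], [4], [6]].

So P = [[1, 2, 7], [3, 5], [4], [6]].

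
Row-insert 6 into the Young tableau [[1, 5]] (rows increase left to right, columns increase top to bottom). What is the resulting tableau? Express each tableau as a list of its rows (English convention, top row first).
[[1, 5, 6]]

6 is larger than every entry of row 1, so it is appended to row 1. The new tableau is [[1, 5, 6]].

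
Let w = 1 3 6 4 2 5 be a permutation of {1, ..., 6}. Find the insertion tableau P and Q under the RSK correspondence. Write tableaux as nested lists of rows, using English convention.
Insert each entry of the permutation into P by Schensted row insertion, recording in Q the position of each new cell.

Insert 1: appended to row 1. P = [[1]], Q = [[1]].
Insert 3: appended to row 1. P = [[1, 3]], Q = [[1, 2]].
Insert 6: appended to row 1. P = [[1, 3, 6]], Q = [[1, 2, 3]].
Insert 4: 4 bumps 6 from row 1; 6 starts row 2. P = [[1, 3, 4], [6]], Q = [[1, 2, 3], [4]].
Insert 2: 2 bumps 3 from row 1; 3 bumps 6 from row 2; 6 starts row 3. P = [[1, 2, 4], [3], [6]], Q = [[1, 2, 3], [4], [5]].
Insert 5: appended to row 1. P = [[1, 2, 4, 5], [3], [6]], Q = [[1, 2, 3, 6], [4], [5]].

So P = [[1, 2, 4, 5], [3], [6]], Q = [[1, 2, 3, 6], [4], [5]].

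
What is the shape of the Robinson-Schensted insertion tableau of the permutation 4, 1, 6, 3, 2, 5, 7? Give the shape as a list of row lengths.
[4, 2, 1]

Row-insert each entry into an empty tableau.

After inserting 4: P = [[4]].
After inserting 1: P = [[1], [4]].
After inserting 6: P = [[1, 6], [4]].
After inserting 3: P = [[1, 3], [4, 6]].
After inserting 2: P = [[1, 2], [3, 6], [4]].
After inserting 5: P = [[1, 2, 5], [3, 6], [4]].
After inserting 7: P = [[1, 2, 5, 7], [3, 6], [4]].

The final insertion tableau P = [[1, 2, 5, 7], [3, 6], [4]] has shape [4, 2, 1].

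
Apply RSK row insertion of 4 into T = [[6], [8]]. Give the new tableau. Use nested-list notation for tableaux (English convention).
In row 1, 4 replaces 6 (the leftmost entry greater than 4); 6 is bumped to row 2. In row 2, 6 replaces 8 (the leftmost entry greater than 6); 8 is bumped to row 3. 8 starts a new row 3. The new tableau is [[4], [6], [8]].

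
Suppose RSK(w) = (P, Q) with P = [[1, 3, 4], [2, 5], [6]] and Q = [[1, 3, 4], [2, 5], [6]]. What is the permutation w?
2 1 3 6 5 4

Reverse the RSK construction: for i from n down to 1, find the cell of Q containing i, remove the entry at that cell from P, and reverse-bump it up through P; the value ejected from row 1 is w(i).

Step i=6: Q has 6 at row 3, column 1; remove 6 from row 3 of P and reverse-bump: 6 enters row 2 and ejects 5; 5 enters row 1 and ejects 4. So w(6) = 4. P is now [[1, 3, 5], [2, 6]].
Step i=5: Q has 5 at row 2, column 2; remove 6 from row 2 of P and reverse-bump: 6 enters row 1 and ejects 5. So w(5) = 5. P is now [[1, 3, 6], [2]].
Step i=4: Q has 4 at row 1, column 3; remove that cell from P, ejecting 6. So w(4) = 6. P is now [[1, 3], [2]].
Step i=3: Q has 3 at row 1, column 2; remove that cell from P, ejecting 3. So w(3) = 3. P is now [[1], [2]].
Step i=2: Q has 2 at row 2, column 1; remove 2 from row 2 of P and reverse-bump: 2 enters row 1 and ejects 1. So w(2) = 1. P is now [[2]].
Step i=1: Q has 1 at row 1, column 1; remove that cell from P, ejecting 2. So w(1) = 2. P is now [].

So w = 2 1 3 6 5 4.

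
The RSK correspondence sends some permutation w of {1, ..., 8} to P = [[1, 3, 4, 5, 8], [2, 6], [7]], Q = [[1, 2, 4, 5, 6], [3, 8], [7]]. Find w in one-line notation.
2 7 3 4 6 8 1 5

Reverse the RSK construction: for i from n down to 1, find the cell of Q containing i, remove the entry at that cell from P, and reverse-bump it up through P; the value ejected from row 1 is w(i).

Step i=8: Q has 8 at row 2, column 2; remove 6 from row 2 of P and reverse-bump: 6 enters row 1 and ejects 5. So w(8) = 5. P is now [[1, 3, 4, 6, 8], [2], [7]].
Step i=7: Q has 7 at row 3, column 1; remove 7 from row 3 of P and reverse-bump: 7 enters row 2 and ejects 2; 2 enters row 1 and ejects 1. So w(7) = 1. P is now [[2, 3, 4, 6, 8], [7]].
Step i=6: Q has 6 at row 1, column 5; remove that cell from P, ejecting 8. So w(6) = 8. P is now [[2, 3, 4, 6], [7]].
Step i=5: Q has 5 at row 1, column 4; remove that cell from P, ejecting 6. So w(5) = 6. P is now [[2, 3, 4], [7]].
Step i=4: Q has 4 at row 1, column 3; remove that cell from P, ejecting 4. So w(4) = 4. P is now [[2, 3], [7]].
Step i=3: Q has 3 at row 2, column 1; remove 7 from row 2 of P and reverse-bump: 7 enters row 1 and ejects 3. So w(3) = 3. P is now [[2, 7]].
Step i=2: Q has 2 at row 1, column 2; remove that cell from P, ejecting 7. So w(2) = 7. P is now [[2]].
Step i=1: Q has 1 at row 1, column 1; remove that cell from P, ejecting 2. So w(1) = 2. P is now [].

So w = 2 7 3 4 6 8 1 5.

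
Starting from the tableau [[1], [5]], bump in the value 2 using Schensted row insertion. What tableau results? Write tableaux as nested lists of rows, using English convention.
2 is larger than every entry of row 1, so it is appended to row 1. The new tableau is [[1, 2], [5]].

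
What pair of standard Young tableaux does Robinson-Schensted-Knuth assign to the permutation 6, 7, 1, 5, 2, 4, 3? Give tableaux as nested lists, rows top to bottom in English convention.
Insert each entry of the permutation into P by Schensted row insertion, recording in Q the position of each new cell.

Insert 6: appended to row 1. P = [[6]].
Insert 7: appended to row 1. P = [[6, 7]].
Insert 1: 1 bumps 6 from row 1; 6 starts row 2. P = [[1, 7], [6]].
Insert 5: 5 bumps 7 from row 1; 7 appends to row 2. P = [[1, 5], [6, 7]].
Insert 2: 2 bumps 5 from row 1; 5 bumps 6 from row 2; 6 starts row 3. P = [[1, 2], [5, 7], [6]].
Insert 4: appended to row 1. P = [[1, 2, 4], [5, 7], [6]].
Insert 3: 3 bumps 4 from row 1; 4 bumps 5 from row 2; 5 bumps 6 from row 3; 6 starts row 4. P = [[1, 2, 3], [4, 7], [5], [6]].

So P = [[1, 2, 3], [4, 7], [5], [6]], Q = [[1, 2, 6], [3, 4], [5], [7]].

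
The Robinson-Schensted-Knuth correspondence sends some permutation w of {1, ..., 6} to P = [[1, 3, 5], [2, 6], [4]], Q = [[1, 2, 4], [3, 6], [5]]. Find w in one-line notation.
Reverse RSK: for i = n, n-1, ..., 1, locate i in Q, remove the corresponding corner cell from P, and reverse-bump its entry up through P; the value ejected from row 1 is w(i).

So w = 2 4 3 6 1 5.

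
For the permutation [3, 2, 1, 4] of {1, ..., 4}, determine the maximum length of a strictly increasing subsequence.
2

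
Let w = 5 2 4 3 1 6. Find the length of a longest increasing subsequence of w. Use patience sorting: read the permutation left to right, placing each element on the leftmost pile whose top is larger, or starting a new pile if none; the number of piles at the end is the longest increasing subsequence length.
5: new pile. tops = [5]
2: onto pile 1 (replacing 5). tops = [2]
4: new pile. tops = [2, 4]
3: onto pile 2 (replacing 4). tops = [2, 3]
1: onto pile 1 (replacing 2). tops = [1, 3]
6: new pile. tops = [1, 3, 6]

3 piles, so the longest increasing subsequence has length 3.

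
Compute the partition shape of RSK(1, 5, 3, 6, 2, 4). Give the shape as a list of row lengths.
Row-insert each entry into an empty tableau.

After inserting 1: P = [[1]].
After inserting 5: P = [[1, 5]].
After inserting 3: P = [[1, 3], [5]].
After inserting 6: P = [[1, 3, 6], [5]].
After inserting 2: P = [[1, 2, 6], [3], [5]].
After inserting 4: P = [[1, 2, 4], [3, 6], [5]].

The final insertion tableau P = [[1, 2, 4], [3, 6], [5]] has shape [3, 2, 1].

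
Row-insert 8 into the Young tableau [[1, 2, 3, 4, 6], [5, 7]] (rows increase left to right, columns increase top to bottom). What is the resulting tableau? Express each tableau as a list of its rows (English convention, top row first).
[[1, 2, 3, 4, 6, 8], [5, 7]]

8 is larger than every entry of row 1, so it is appended to row 1. The new tableau is [[1, 2, 3, 4, 6, 8], [5, 7]].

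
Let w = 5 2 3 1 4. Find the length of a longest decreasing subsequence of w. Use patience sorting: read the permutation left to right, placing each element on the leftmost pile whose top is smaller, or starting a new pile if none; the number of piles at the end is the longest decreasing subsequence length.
5: new pile. tops = [5]
2: new pile. tops = [5, 2]
3: onto pile 2 (replacing 2). tops = [5, 3]
1: new pile. tops = [5, 3, 1]
4: onto pile 2 (replacing 3). tops = [5, 4, 1]

3 piles, so the longest decreasing subsequence has length 3.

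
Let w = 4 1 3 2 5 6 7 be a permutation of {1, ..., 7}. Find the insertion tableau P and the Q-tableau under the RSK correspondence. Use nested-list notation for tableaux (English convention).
P = [[1, 2, 5, 6, 7], [3], [4]], Q = [[1, 3, 5, 6, 7], [2], [4]]

Insert each entry of the permutation into P by Schensted row insertion, recording in Q the position of each new cell.

Insert 4: appended to row 1. P = [[4]].
Insert 1: 1 bumps 4 from row 1; 4 starts row 2. P = [[1], [4]].
Insert 3: appended to row 1. P = [[1, 3], [4]].
Insert 2: 2 bumps 3 from row 1; 3 bumps 4 from row 2; 4 starts row 3. P = [[1, 2], [3], [4]].
Insert 5: appended to row 1. P = [[1, 2, 5], [3], [4]].
Insert 6: appended to row 1. P = [[1, 2, 5, 6], [3], [4]].
Insert 7: appended to row 1. P = [[1, 2, 5, 6, 7], [3], [4]].

So P = [[1, 2, 5, 6, 7], [3], [4]], Q = [[1, 3, 5, 6, 7], [2], [4]].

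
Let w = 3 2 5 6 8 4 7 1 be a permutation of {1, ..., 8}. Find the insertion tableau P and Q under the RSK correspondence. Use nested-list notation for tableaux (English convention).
Insert each entry of the permutation into P by Schensted row insertion, recording in Q the position of each new cell.

Insert 3: appended to row 1. P = [[3]], Q = [[1]].
Insert 2: 2 bumps 3 from row 1; 3 starts row 2. P = [[2], [3]], Q = [[1], [2]].
Insert 5: appended to row 1. P = [[2, 5], [3]], Q = [[1, 3], [2]].
Insert 6: appended to row 1. P = [[2, 5, 6], [3]], Q = [[1, 3, 4], [2]].
Insert 8: appended to row 1. P = [[2, 5, 6, 8], [3]], Q = [[1, 3, 4, 5], [2]].
Insert 4: 4 bumps 5 from row 1; 5 appends to row 2. P = [[2, 4, 6, 8], [3, 5]], Q = [[1, 3, 4, 5], [2, 6]].
Insert 7: 7 bumps 8 from row 1; 8 appends to row 2. P = [[2, 4, 6, 7], [3, 5, 8]], Q = [[1, 3, 4, 5], [2, 6, 7]].
Insert 1: 1 bumps 2 from row 1; 2 bumps 3 from row 2; 3 starts row 3. P = [[1, 4, 6, 7], [2, 5, 8], [3]], Q = [[1, 3, 4, 5], [2, 6, 7], [8]].

So P = [[1, 4, 6, 7], [2, 5, 8], [3]], Q = [[1, 3, 4, 5], [2, 6, 7], [8]].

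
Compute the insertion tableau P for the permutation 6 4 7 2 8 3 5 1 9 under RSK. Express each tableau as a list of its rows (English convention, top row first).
After inserting 6: P = [[6]].
After inserting 4: P = [[4], [6]].
After inserting 7: P = [[4, 7], [6]].
After inserting 2: P = [[2, 7], [4], [6]].
After inserting 8: P = [[2, 7, 8], [4], [6]].
After inserting 3: P = [[2, 3, 8], [4, 7], [6]].
After inserting 5: P = [[2, 3, 5], [4, 7, 8], [6]].
After inserting 1: P = [[1, 3, 5], [2, 7, 8], [4], [6]].
After inserting 9: P = [[1, 3, 5, 9], [2, 7, 8], [4], [6]].

So P = [[1, 3, 5, 9], [2, 7, 8], [4], [6]].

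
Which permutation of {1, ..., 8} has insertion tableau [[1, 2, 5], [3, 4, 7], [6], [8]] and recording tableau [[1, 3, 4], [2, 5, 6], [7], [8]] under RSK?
Reverse the RSK construction: for i from n down to 1, find the cell of Q containing i, remove the entry at that cell from P, and reverse-bump it up through P; the value ejected from row 1 is w(i).

Step i=8: Q has 8 at row 4, column 1; remove 8 from row 4 of P and reverse-bump: 8 enters row 3 and ejects 6; 6 enters row 2 and ejects 4; 4 enters row 1 and ejects 2. So w(8) = 2. P is now [[1, 4, 5], [3, 6, 7], [8]].
Step i=7: Q has 7 at row 3, column 1; remove 8 from row 3 of P and reverse-bump: 8 enters row 2 and ejects 7; 7 enters row 1 and ejects 5. So w(7) = 5. P is now [[1, 4, 7], [3, 6, 8]].
Step i=6: Q has 6 at row 2, column 3; remove 8 from row 2 of P and reverse-bump: 8 enters row 1 and ejects 7. So w(6) = 7. P is now [[1, 4, 8], [3, 6]].
Step i=5: Q has 5 at row 2, column 2; remove 6 from row 2 of P and reverse-bump: 6 enters row 1 and ejects 4. So w(5) = 4. P is now [[1, 6, 8], [3]].
Step i=4: Q has 4 at row 1, column 3; remove that cell from P, ejecting 8. So w(4) = 8. P is now [[1, 6], [3]].
Step i=3: Q has 3 at row 1, column 2; remove that cell from P, ejecting 6. So w(3) = 6. P is now [[1], [3]].
Step i=2: Q has 2 at row 2, column 1; remove 3 from row 2 of P and reverse-bump: 3 enters row 1 and ejects 1. So w(2) = 1. P is now [[3]].
Step i=1: Q has 1 at row 1, column 1; remove that cell from P, ejecting 3. So w(1) = 3. P is now [].

So w = 3 1 6 8 4 7 5 2.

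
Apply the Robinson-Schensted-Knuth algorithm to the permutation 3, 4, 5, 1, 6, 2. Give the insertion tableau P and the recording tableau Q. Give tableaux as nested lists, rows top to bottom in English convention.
P = [[1, 2, 5, 6], [3, 4]], Q = [[1, 2, 3, 5], [4, 6]]

Insert each entry of the permutation into P by Schensted row insertion, recording in Q the position of each new cell.

Insert 3: appended to row 1. P = [[3]].
Insert 4: appended to row 1. P = [[3, 4]].
Insert 5: appended to row 1. P = [[3, 4, 5]].
Insert 1: 1 bumps 3 from row 1; 3 starts row 2. P = [[1, 4, 5], [3]].
Insert 6: appended to row 1. P = [[1, 4, 5, 6], [3]].
Insert 2: 2 bumps 4 from row 1; 4 appends to row 2. P = [[1, 2, 5, 6], [3, 4]].

So P = [[1, 2, 5, 6], [3, 4]], Q = [[1, 2, 3, 5], [4, 6]].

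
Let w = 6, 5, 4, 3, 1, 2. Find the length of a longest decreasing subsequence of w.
5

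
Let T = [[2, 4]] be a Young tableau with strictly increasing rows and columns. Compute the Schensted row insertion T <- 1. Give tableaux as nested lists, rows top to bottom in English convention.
In row 1, 1 replaces 2 (the leftmost entry greater than 1); 2 is bumped to row 2. 2 starts a new row 2. The new tableau is [[1, 4], [2]].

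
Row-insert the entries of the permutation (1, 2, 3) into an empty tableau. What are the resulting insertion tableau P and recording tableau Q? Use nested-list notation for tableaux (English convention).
P = [[1, 2, 3]], Q = [[1, 2, 3]]

Insert each entry of the permutation into P by Schensted row insertion, recording in Q the position of each new cell.

Insert 1: appended to row 1. P = [[1]].
Insert 2: appended to row 1. P = [[1, 2]].
Insert 3: appended to row 1. P = [[1, 2, 3]].

So P = [[1, 2, 3]], Q = [[1, 2, 3]].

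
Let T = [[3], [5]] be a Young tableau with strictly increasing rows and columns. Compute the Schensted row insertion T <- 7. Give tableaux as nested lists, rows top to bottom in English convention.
7 is larger than every entry of row 1, so it is appended to row 1. The new tableau is [[3, 7], [5]].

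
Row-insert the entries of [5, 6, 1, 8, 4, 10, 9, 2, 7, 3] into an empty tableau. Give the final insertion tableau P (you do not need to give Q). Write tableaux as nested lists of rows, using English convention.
Insert 5: appended to row 1. P = [[5]].
Insert 6: appended to row 1. P = [[5, 6]].
Insert 1: 1 bumps 5 from row 1; 5 starts row 2. P = [[1, 6], [5]].
Insert 8: appended to row 1. P = [[1, 6, 8], [5]].
Insert 4: 4 bumps 6 from row 1; 6 appends to row 2. P = [[1, 4, 8], [5, 6]].
Insert 10: appended to row 1. P = [[1, 4, 8, 10], [5, 6]].
Insert 9: 9 bumps 10 from row 1; 10 appends to row 2. P = [[1, 4, 8, 9], [5, 6, 10]].
Insert 2: 2 bumps 4 from row 1; 4 bumps 5 from row 2; 5 starts row 3. P = [[1, 2, 8, 9], [4, 6, 10], [5]].
Insert 7: 7 bumps 8 from row 1; 8 bumps 10 from row 2; 10 appends to row 3. P = [[1, 2, 7, 9], [4, 6, 8], [5, 10]].
Insert 3: 3 bumps 7 from row 1; 7 bumps 8 from row 2; 8 bumps 10 from row 3; 10 starts row 4. P = [[1, 2, 3, 9], [4, 6, 7], [5, 8], [10]].

So P = [[1, 2, 3, 9], [4, 6, 7], [5, 8], [10]].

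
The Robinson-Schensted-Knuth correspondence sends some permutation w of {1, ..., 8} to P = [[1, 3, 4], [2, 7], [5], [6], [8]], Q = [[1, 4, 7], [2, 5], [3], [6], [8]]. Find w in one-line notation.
8 6 2 7 5 3 4 1

Reverse the RSK construction: for i from n down to 1, find the cell of Q containing i, remove the entry at that cell from P, and reverse-bump it up through P; the value ejected from row 1 is w(i).

Step i=8: Q has 8 at row 5, column 1; remove 8 from row 5 of P and reverse-bump: 8 enters row 4 and ejects 6; 6 enters row 3 and ejects 5; 5 enters row 2 and ejects 2; 2 enters row 1 and ejects 1. So w(8) = 1. P is now [[2, 3, 4], [5, 7], [6], [8]].
Step i=7: Q has 7 at row 1, column 3; remove that cell from P, ejecting 4. So w(7) = 4. P is now [[2, 3], [5, 7], [6], [8]].
Step i=6: Q has 6 at row 4, column 1; remove 8 from row 4 of P and reverse-bump: 8 enters row 3 and ejects 6; 6 enters row 2 and ejects 5; 5 enters row 1 and ejects 3. So w(6) = 3. P is now [[2, 5], [6, 7], [8]].
Step i=5: Q has 5 at row 2, column 2; remove 7 from row 2 of P and reverse-bump: 7 enters row 1 and ejects 5. So w(5) = 5. P is now [[2, 7], [6], [8]].
Step i=4: Q has 4 at row 1, column 2; remove that cell from P, ejecting 7. So w(4) = 7. P is now [[2], [6], [8]].
Step i=3: Q has 3 at row 3, column 1; remove 8 from row 3 of P and reverse-bump: 8 enters row 2 and ejects 6; 6 enters row 1 and ejects 2. So w(3) = 2. P is now [[6], [8]].
Step i=2: Q has 2 at row 2, column 1; remove 8 from row 2 of P and reverse-bump: 8 enters row 1 and ejects 6. So w(2) = 6. P is now [[8]].
Step i=1: Q has 1 at row 1, column 1; remove that cell from P, ejecting 8. So w(1) = 8. P is now [].

So w = 8 6 2 7 5 3 4 1.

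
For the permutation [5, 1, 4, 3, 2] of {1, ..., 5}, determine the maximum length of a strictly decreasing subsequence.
4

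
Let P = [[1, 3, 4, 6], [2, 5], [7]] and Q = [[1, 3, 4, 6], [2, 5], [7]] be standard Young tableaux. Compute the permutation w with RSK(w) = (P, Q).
2 1 3 7 5 6 4

Reverse the RSK construction: for i from n down to 1, find the cell of Q containing i, remove the entry at that cell from P, and reverse-bump it up through P; the value ejected from row 1 is w(i).

Step i=7: Q has 7 at row 3, column 1; remove 7 from row 3 of P and reverse-bump: 7 enters row 2 and ejects 5; 5 enters row 1 and ejects 4. So w(7) = 4. P is now [[1, 3, 5, 6], [2, 7]].
Step i=6: Q has 6 at row 1, column 4; remove that cell from P, ejecting 6. So w(6) = 6. P is now [[1, 3, 5], [2, 7]].
Step i=5: Q has 5 at row 2, column 2; remove 7 from row 2 of P and reverse-bump: 7 enters row 1 and ejects 5. So w(5) = 5. P is now [[1, 3, 7], [2]].
Step i=4: Q has 4 at row 1, column 3; remove that cell from P, ejecting 7. So w(4) = 7. P is now [[1, 3], [2]].
Step i=3: Q has 3 at row 1, column 2; remove that cell from P, ejecting 3. So w(3) = 3. P is now [[1], [2]].
Step i=2: Q has 2 at row 2, column 1; remove 2 from row 2 of P and reverse-bump: 2 enters row 1 and ejects 1. So w(2) = 1. P is now [[2]].
Step i=1: Q has 1 at row 1, column 1; remove that cell from P, ejecting 2. So w(1) = 2. P is now [].

So w = 2 1 3 7 5 6 4.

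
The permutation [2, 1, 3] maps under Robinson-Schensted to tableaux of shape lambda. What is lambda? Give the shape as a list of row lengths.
Row-insert each entry into an empty tableau.

After inserting 2: P = [[2]].
After inserting 1: P = [[1], [2]].
After inserting 3: P = [[1, 3], [2]].

The final insertion tableau P = [[1, 3], [2]] has shape [2, 1].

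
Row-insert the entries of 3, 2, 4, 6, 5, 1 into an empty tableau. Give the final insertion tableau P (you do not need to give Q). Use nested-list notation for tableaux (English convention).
Insert 3: appended to row 1. P = [[3]].
Insert 2: 2 bumps 3 from row 1; 3 starts row 2. P = [[2], [3]].
Insert 4: appended to row 1. P = [[2, 4], [3]].
Insert 6: appended to row 1. P = [[2, 4, 6], [3]].
Insert 5: 5 bumps 6 from row 1; 6 appends to row 2. P = [[2, 4, 5], [3, 6]].
Insert 1: 1 bumps 2 from row 1; 2 bumps 3 from row 2; 3 starts row 3. P = [[1, 4, 5], [2, 6], [3]].

So P = [[1, 4, 5], [2, 6], [3]].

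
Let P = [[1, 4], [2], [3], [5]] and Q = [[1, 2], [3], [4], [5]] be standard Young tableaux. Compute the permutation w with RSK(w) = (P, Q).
3 5 4 2 1

Reverse the RSK construction: for i from n down to 1, find the cell of Q containing i, remove the entry at that cell from P, and reverse-bump it up through P; the value ejected from row 1 is w(i).

Step i=5: Q has 5 at row 4, column 1; remove 5 from row 4 of P and reverse-bump: 5 enters row 3 and ejects 3; 3 enters row 2 and ejects 2; 2 enters row 1 and ejects 1. So w(5) = 1. P is now [[2, 4], [3], [5]].
Step i=4: Q has 4 at row 3, column 1; remove 5 from row 3 of P and reverse-bump: 5 enters row 2 and ejects 3; 3 enters row 1 and ejects 2. So w(4) = 2. P is now [[3, 4], [5]].
Step i=3: Q has 3 at row 2, column 1; remove 5 from row 2 of P and reverse-bump: 5 enters row 1 and ejects 4. So w(3) = 4. P is now [[3, 5]].
Step i=2: Q has 2 at row 1, column 2; remove that cell from P, ejecting 5. So w(2) = 5. P is now [[3]].
Step i=1: Q has 1 at row 1, column 1; remove that cell from P, ejecting 3. So w(1) = 3. P is now [].

So w = 3 5 4 2 1.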